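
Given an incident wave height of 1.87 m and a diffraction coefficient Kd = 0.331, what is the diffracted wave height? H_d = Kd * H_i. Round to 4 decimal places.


H_d = Kd * H_i
H_d = 0.331 * 1.87
H_d = 0.6190 m

0.6190


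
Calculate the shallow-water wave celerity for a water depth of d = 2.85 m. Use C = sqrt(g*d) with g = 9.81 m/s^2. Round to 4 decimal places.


Using the shallow-water approximation:
C = sqrt(g * d) = sqrt(9.81 * 2.85)
C = sqrt(27.9585)
C = 5.2876 m/s

5.2876


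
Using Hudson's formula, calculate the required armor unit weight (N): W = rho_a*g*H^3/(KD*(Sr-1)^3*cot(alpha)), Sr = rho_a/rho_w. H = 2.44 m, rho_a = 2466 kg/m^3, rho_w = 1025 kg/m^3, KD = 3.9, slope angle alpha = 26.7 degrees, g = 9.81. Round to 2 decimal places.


Sr = rho_a / rho_w = 2466 / 1025 = 2.405854
(Sr - 1) = 1.405854
(Sr - 1)^3 = 2.778564
cot(26.7) = 1 / tan(26.7) = 1 / 0.502948 = 1.988279
Numerator = 2466 * 9.81 * 2.44^3 = 351424.1141
Denominator = 3.9 * 2.778564 * 1.988279 = 21.545779
W = 351424.1141 / 21.545779
W = 16310.58 N

16310.58


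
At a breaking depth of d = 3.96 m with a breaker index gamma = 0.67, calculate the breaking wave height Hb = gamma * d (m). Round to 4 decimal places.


Hb = gamma * d
Hb = 0.67 * 3.96
Hb = 2.6532 m

2.6532


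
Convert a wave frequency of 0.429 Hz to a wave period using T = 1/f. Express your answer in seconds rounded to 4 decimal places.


T = 1 / f
T = 1 / 0.429
T = 2.3310 s

2.3310


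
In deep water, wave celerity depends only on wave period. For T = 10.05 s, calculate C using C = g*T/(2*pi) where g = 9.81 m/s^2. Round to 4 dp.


We use the deep-water celerity formula:
C = g * T / (2 * pi)
C = 9.81 * 10.05 / (2 * 3.14159...)
C = 98.590500 / 6.283185
C = 15.6912 m/s

15.6912


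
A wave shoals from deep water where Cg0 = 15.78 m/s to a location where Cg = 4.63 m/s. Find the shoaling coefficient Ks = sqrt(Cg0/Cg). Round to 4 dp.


Ks = sqrt(Cg0 / Cg)
Ks = sqrt(15.78 / 4.63)
Ks = sqrt(3.4082)
Ks = 1.8461

1.8461


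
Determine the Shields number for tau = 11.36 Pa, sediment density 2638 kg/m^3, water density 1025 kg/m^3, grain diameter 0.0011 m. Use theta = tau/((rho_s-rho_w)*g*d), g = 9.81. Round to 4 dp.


theta = tau / ((rho_s - rho_w) * g * d)
rho_s - rho_w = 2638 - 1025 = 1613
Denominator = 1613 * 9.81 * 0.0011 = 17.405883
theta = 11.36 / 17.405883
theta = 0.6527

0.6527


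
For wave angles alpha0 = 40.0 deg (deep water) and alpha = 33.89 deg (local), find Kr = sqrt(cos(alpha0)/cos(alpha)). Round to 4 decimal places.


Kr = sqrt(cos(alpha0) / cos(alpha))
cos(40.0) = 0.766044
cos(33.89) = 0.830110
Kr = sqrt(0.766044 / 0.830110)
Kr = sqrt(0.922823)
Kr = 0.9606

0.9606


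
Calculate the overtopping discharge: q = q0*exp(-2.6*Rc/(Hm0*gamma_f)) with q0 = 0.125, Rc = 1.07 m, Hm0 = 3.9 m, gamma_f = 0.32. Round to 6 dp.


q = q0 * exp(-2.6 * Rc / (Hm0 * gamma_f))
Exponent = -2.6 * 1.07 / (3.9 * 0.32)
= -2.6 * 1.07 / 1.2480
= -2.229167
exp(-2.229167) = 0.107618
q = 0.125 * 0.107618
q = 0.013452 m^3/s/m

0.013452


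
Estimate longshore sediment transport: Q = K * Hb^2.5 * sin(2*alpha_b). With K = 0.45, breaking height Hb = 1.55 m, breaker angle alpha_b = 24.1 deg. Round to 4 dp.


Q = K * Hb^2.5 * sin(2 * alpha_b)
Hb^2.5 = 1.55^2.5 = 2.991088
sin(2 * 24.1) = sin(48.2) = 0.745476
Q = 0.45 * 2.991088 * 0.745476
Q = 1.0034 m^3/s

1.0034


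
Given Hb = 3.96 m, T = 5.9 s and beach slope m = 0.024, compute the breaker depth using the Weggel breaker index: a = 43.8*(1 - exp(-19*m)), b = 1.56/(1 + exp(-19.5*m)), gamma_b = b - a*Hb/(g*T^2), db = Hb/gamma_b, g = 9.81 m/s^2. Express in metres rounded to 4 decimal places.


a = 43.8 * (1 - exp(-19 * m))
exp(-19 * 0.024) = exp(-0.4560) = 0.633814
a = 43.8 * (1 - 0.633814) = 16.038954
b = 1.56 / (1 + exp(-19.5 * m))
exp(-19.5 * 0.024) = exp(-0.4680) = 0.626254
b = 1.56 / (1 + 0.626254) = 0.959260
Hb / (g * T^2) = 3.96 / (9.81 * 5.9^2) = 3.96 / 341.4861 = 0.01159637
gamma_b = b - a * Hb/(g*T^2) = 0.959260 - 16.038954 * 0.01159637 = 0.773266
db = Hb / gamma_b = 3.96 / 0.773266
db = 5.1211 m

5.1211


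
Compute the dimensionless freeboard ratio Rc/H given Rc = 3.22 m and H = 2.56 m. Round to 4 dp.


Relative freeboard = Rc / H
= 3.22 / 2.56
= 1.2578

1.2578


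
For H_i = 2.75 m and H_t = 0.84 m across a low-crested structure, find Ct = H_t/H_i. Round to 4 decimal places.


Ct = H_t / H_i
Ct = 0.84 / 2.75
Ct = 0.3055

0.3055


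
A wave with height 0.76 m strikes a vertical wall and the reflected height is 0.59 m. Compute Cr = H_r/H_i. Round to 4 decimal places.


Cr = H_r / H_i
Cr = 0.59 / 0.76
Cr = 0.7763

0.7763


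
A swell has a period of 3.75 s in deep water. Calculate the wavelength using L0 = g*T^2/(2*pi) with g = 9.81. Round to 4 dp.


L0 = g * T^2 / (2 * pi)
L0 = 9.81 * 3.75^2 / (2 * pi)
L0 = 9.81 * 14.0625 / 6.28319
L0 = 137.9531 / 6.28319
L0 = 21.9559 m

21.9559


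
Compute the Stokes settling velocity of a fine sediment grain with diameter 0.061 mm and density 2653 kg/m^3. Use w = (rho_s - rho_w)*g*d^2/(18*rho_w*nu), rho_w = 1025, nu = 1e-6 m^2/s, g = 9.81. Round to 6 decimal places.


w = (rho_s - rho_w) * g * d^2 / (18 * rho_w * nu)
d = 0.061 mm = 0.000061 m
rho_s - rho_w = 2653 - 1025 = 1628
Numerator = 1628 * 9.81 * (0.000061)^2 = 0.000059426900
Denominator = 18 * 1025 * 1e-6 = 0.018450
w = 0.003221 m/s

0.003221


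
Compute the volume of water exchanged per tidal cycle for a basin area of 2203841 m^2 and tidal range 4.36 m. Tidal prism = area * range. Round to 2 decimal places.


Tidal prism = Area * Tidal range
P = 2203841 * 4.36
P = 9608746.76 m^3

9608746.76


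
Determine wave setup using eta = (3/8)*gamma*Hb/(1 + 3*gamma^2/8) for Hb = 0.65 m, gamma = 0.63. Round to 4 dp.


eta = (3/8) * gamma * Hb / (1 + 3*gamma^2/8)
Numerator = (3/8) * 0.63 * 0.65 = 0.153563
Denominator = 1 + 3*0.63^2/8 = 1 + 0.148838 = 1.148838
eta = 0.153563 / 1.148838
eta = 0.1337 m

0.1337


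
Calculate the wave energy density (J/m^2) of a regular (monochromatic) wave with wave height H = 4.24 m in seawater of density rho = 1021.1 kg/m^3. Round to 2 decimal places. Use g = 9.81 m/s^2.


E = (1/8) * rho * g * H^2
E = (1/8) * 1021.1 * 9.81 * 4.24^2
E = 0.125 * 1021.1 * 9.81 * 17.9776
E = 22510.18 J/m^2

22510.18


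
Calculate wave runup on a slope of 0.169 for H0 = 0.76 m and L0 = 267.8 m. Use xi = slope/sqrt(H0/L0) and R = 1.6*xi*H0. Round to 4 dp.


xi = slope / sqrt(H0/L0)
H0/L0 = 0.76/267.8 = 0.002838
sqrt(0.002838) = 0.053272
xi = 0.169 / 0.053272 = 3.172380
R = 1.6 * xi * H0 = 1.6 * 3.172380 * 0.76
R = 3.8576 m

3.8576


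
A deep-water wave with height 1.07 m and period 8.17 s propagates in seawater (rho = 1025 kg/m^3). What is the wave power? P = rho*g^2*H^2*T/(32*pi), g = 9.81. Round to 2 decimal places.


P = rho * g^2 * H^2 * T / (32 * pi)
P = 1025 * 9.81^2 * 1.07^2 * 8.17 / (32 * pi)
P = 1025 * 96.2361 * 1.1449 * 8.17 / 100.53096
P = 9178.08 W/m

9178.08


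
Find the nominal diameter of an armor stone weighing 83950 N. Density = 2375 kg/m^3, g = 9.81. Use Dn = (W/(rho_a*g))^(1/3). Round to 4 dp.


V = W / (rho_a * g)
V = 83950 / (2375 * 9.81)
V = 83950 / 23298.75
V = 3.603198 m^3
Dn = V^(1/3) = 3.603198^(1/3)
Dn = 1.5331 m

1.5331


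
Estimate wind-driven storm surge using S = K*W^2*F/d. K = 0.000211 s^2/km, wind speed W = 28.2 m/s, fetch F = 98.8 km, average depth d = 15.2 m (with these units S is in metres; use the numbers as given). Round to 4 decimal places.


S = K * W^2 * F / d
W^2 = 28.2^2 = 795.24
S = 0.000211 * 795.24 * 98.8 / 15.2
Numerator = 0.000211 * 795.24 * 98.8 = 16.578209
S = 16.578209 / 15.2 = 1.0907 m

1.0907


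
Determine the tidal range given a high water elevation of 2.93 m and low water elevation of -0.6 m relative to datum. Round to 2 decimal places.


Tidal range = High water - Low water
Tidal range = 2.93 - (-0.6)
Tidal range = 3.53 m

3.53


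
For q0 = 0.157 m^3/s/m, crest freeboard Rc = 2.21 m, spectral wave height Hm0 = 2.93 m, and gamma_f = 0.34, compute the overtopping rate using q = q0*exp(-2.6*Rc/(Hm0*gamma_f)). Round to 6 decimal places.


q = q0 * exp(-2.6 * Rc / (Hm0 * gamma_f))
Exponent = -2.6 * 2.21 / (2.93 * 0.34)
= -2.6 * 2.21 / 0.9962
= -5.767918
exp(-5.767918) = 0.003126
q = 0.157 * 0.003126
q = 0.000491 m^3/s/m

0.000491


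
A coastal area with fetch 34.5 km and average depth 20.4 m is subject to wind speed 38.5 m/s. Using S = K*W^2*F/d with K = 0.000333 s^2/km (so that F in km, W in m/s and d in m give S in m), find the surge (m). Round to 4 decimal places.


S = K * W^2 * F / d
W^2 = 38.5^2 = 1482.25
S = 0.000333 * 1482.25 * 34.5 / 20.4
Numerator = 0.000333 * 1482.25 * 34.5 = 17.028829
S = 17.028829 / 20.4 = 0.8347 m

0.8347


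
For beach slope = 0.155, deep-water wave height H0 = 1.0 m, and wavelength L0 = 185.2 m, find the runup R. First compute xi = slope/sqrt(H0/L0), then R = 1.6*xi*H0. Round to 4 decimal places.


xi = slope / sqrt(H0/L0)
H0/L0 = 1.0/185.2 = 0.005400
sqrt(0.005400) = 0.073482
xi = 0.155 / 0.073482 = 2.109367
R = 1.6 * xi * H0 = 1.6 * 2.109367 * 1.0
R = 3.3750 m

3.3750


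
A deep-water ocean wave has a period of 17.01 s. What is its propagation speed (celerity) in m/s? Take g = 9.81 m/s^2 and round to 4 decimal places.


We use the deep-water celerity formula:
C = g * T / (2 * pi)
C = 9.81 * 17.01 / (2 * 3.14159...)
C = 166.868100 / 6.283185
C = 26.5579 m/s

26.5579


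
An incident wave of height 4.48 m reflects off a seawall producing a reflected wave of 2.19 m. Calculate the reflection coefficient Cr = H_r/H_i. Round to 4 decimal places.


Cr = H_r / H_i
Cr = 2.19 / 4.48
Cr = 0.4888

0.4888


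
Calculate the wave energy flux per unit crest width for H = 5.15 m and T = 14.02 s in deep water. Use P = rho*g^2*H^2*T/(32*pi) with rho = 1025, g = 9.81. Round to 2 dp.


P = rho * g^2 * H^2 * T / (32 * pi)
P = 1025 * 9.81^2 * 5.15^2 * 14.02 / (32 * pi)
P = 1025 * 96.2361 * 26.5225 * 14.02 / 100.53096
P = 364858.53 W/m

364858.53


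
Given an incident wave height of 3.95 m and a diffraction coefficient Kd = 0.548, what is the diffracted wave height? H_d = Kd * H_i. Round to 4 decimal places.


H_d = Kd * H_i
H_d = 0.548 * 3.95
H_d = 2.1646 m

2.1646


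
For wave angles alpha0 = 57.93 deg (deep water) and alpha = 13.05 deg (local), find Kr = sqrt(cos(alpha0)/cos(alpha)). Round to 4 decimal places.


Kr = sqrt(cos(alpha0) / cos(alpha))
cos(57.93) = 0.530955
cos(13.05) = 0.974173
Kr = sqrt(0.530955 / 0.974173)
Kr = sqrt(0.545031)
Kr = 0.7383

0.7383


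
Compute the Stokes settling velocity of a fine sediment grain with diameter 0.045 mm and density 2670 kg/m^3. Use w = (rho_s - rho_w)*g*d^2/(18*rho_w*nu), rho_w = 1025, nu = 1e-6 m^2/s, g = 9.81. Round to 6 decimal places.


w = (rho_s - rho_w) * g * d^2 / (18 * rho_w * nu)
d = 0.045 mm = 0.000045 m
rho_s - rho_w = 2670 - 1025 = 1645
Numerator = 1645 * 9.81 * (0.000045)^2 = 0.000032678336
Denominator = 18 * 1025 * 1e-6 = 0.018450
w = 0.001771 m/s

0.001771


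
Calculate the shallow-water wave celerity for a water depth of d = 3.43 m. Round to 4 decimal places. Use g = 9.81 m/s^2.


Using the shallow-water approximation:
C = sqrt(g * d) = sqrt(9.81 * 3.43)
C = sqrt(33.6483)
C = 5.8007 m/s

5.8007


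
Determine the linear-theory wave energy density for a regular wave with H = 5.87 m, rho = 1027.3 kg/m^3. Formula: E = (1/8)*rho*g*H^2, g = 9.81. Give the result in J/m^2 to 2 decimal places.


E = (1/8) * rho * g * H^2
E = (1/8) * 1027.3 * 9.81 * 5.87^2
E = 0.125 * 1027.3 * 9.81 * 34.4569
E = 43406.27 J/m^2

43406.27


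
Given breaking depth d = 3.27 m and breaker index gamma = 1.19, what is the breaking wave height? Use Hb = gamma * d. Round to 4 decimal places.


Hb = gamma * d
Hb = 1.19 * 3.27
Hb = 3.8913 m

3.8913


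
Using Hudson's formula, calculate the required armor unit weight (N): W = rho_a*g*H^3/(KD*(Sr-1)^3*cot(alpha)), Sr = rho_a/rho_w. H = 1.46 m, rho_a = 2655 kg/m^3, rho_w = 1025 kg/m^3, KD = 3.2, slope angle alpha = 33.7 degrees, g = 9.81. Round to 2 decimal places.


Sr = rho_a / rho_w = 2655 / 1025 = 2.590244
(Sr - 1) = 1.590244
(Sr - 1)^3 = 4.021529
cot(33.7) = 1 / tan(33.7) = 1 / 0.666917 = 1.499437
Numerator = 2655 * 9.81 * 1.46^3 = 81057.2938
Denominator = 3.2 * 4.021529 * 1.499437 = 19.296091
W = 81057.2938 / 19.296091
W = 4200.71 N

4200.71


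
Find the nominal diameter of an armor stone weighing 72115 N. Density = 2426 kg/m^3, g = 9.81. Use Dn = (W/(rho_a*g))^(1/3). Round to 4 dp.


V = W / (rho_a * g)
V = 72115 / (2426 * 9.81)
V = 72115 / 23799.06
V = 3.030162 m^3
Dn = V^(1/3) = 3.030162^(1/3)
Dn = 1.4471 m

1.4471


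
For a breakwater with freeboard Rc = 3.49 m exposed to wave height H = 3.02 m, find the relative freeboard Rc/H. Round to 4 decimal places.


Relative freeboard = Rc / H
= 3.49 / 3.02
= 1.1556

1.1556


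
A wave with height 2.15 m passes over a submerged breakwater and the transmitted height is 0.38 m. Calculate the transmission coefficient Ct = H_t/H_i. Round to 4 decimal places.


Ct = H_t / H_i
Ct = 0.38 / 2.15
Ct = 0.1767

0.1767


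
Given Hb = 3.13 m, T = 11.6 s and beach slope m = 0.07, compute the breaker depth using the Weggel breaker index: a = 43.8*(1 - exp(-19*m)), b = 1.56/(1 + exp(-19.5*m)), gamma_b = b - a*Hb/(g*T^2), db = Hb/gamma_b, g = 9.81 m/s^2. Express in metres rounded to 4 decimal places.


a = 43.8 * (1 - exp(-19 * m))
exp(-19 * 0.07) = exp(-1.3300) = 0.264477
a = 43.8 * (1 - 0.264477) = 32.215896
b = 1.56 / (1 + exp(-19.5 * m))
exp(-19.5 * 0.07) = exp(-1.3650) = 0.255381
b = 1.56 / (1 + 0.255381) = 1.242651
Hb / (g * T^2) = 3.13 / (9.81 * 11.6^2) = 3.13 / 1320.0336 = 0.00237115
gamma_b = b - a * Hb/(g*T^2) = 1.242651 - 32.215896 * 0.00237115 = 1.166262
db = Hb / gamma_b = 3.13 / 1.166262
db = 2.6838 m

2.6838


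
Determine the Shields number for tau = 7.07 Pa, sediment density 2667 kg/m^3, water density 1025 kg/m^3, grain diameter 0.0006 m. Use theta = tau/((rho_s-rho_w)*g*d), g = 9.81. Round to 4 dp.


theta = tau / ((rho_s - rho_w) * g * d)
rho_s - rho_w = 2667 - 1025 = 1642
Denominator = 1642 * 9.81 * 0.0006 = 9.664812
theta = 7.07 / 9.664812
theta = 0.7315

0.7315


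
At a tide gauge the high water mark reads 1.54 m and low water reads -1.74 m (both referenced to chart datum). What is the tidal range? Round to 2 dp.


Tidal range = High water - Low water
Tidal range = 1.54 - (-1.74)
Tidal range = 3.28 m

3.28


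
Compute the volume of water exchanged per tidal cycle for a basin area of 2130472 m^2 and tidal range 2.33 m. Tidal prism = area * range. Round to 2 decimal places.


Tidal prism = Area * Tidal range
P = 2130472 * 2.33
P = 4963999.76 m^3

4963999.76


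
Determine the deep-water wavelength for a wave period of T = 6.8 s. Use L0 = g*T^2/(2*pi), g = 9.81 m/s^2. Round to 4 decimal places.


L0 = g * T^2 / (2 * pi)
L0 = 9.81 * 6.8^2 / (2 * pi)
L0 = 9.81 * 46.2400 / 6.28319
L0 = 453.6144 / 6.28319
L0 = 72.1950 m

72.1950


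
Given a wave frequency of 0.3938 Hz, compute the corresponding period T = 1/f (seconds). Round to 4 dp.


T = 1 / f
T = 1 / 0.3938
T = 2.5394 s

2.5394


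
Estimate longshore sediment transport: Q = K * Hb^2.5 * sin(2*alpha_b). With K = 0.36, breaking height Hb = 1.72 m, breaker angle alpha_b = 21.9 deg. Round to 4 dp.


Q = K * Hb^2.5 * sin(2 * alpha_b)
Hb^2.5 = 1.72^2.5 = 3.879905
sin(2 * 21.9) = sin(43.8) = 0.692143
Q = 0.36 * 3.879905 * 0.692143
Q = 0.9668 m^3/s

0.9668


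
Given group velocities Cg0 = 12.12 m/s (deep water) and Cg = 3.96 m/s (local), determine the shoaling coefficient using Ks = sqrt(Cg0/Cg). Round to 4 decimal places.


Ks = sqrt(Cg0 / Cg)
Ks = sqrt(12.12 / 3.96)
Ks = sqrt(3.0606)
Ks = 1.7495

1.7495


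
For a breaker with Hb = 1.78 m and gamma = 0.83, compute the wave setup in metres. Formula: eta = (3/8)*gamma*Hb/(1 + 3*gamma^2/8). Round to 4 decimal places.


eta = (3/8) * gamma * Hb / (1 + 3*gamma^2/8)
Numerator = (3/8) * 0.83 * 1.78 = 0.554025
Denominator = 1 + 3*0.83^2/8 = 1 + 0.258338 = 1.258338
eta = 0.554025 / 1.258338
eta = 0.4403 m

0.4403


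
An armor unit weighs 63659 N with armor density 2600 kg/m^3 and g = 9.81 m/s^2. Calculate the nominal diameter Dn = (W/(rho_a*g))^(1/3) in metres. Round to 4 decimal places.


V = W / (rho_a * g)
V = 63659 / (2600 * 9.81)
V = 63659 / 25506.00
V = 2.495844 m^3
Dn = V^(1/3) = 2.495844^(1/3)
Dn = 1.3565 m

1.3565


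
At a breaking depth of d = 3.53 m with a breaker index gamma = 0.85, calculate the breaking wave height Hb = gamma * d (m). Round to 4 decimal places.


Hb = gamma * d
Hb = 0.85 * 3.53
Hb = 3.0005 m

3.0005


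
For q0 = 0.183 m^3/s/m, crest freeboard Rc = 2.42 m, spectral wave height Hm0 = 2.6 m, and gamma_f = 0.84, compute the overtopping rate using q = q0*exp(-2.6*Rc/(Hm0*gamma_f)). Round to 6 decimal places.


q = q0 * exp(-2.6 * Rc / (Hm0 * gamma_f))
Exponent = -2.6 * 2.42 / (2.6 * 0.84)
= -2.6 * 2.42 / 2.1840
= -2.880952
exp(-2.880952) = 0.056081
q = 0.183 * 0.056081
q = 0.010263 m^3/s/m

0.010263


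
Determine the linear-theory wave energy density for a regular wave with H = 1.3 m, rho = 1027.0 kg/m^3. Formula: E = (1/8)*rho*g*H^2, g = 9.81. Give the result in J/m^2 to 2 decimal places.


E = (1/8) * rho * g * H^2
E = (1/8) * 1027.0 * 9.81 * 1.3^2
E = 0.125 * 1027.0 * 9.81 * 1.6900
E = 2128.32 J/m^2

2128.32


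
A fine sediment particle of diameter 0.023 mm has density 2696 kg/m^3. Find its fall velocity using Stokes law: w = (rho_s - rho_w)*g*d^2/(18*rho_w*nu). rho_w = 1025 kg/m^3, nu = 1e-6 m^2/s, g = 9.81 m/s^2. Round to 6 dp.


w = (rho_s - rho_w) * g * d^2 / (18 * rho_w * nu)
d = 0.023 mm = 0.000023 m
rho_s - rho_w = 2696 - 1025 = 1671
Numerator = 1671 * 9.81 * (0.000023)^2 = 0.000008671638
Denominator = 18 * 1025 * 1e-6 = 0.018450
w = 0.000470 m/s

0.000470


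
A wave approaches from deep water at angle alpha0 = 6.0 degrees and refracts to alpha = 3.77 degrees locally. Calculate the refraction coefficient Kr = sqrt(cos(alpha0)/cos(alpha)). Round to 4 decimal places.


Kr = sqrt(cos(alpha0) / cos(alpha))
cos(6.0) = 0.994522
cos(3.77) = 0.997836
Kr = sqrt(0.994522 / 0.997836)
Kr = sqrt(0.996679)
Kr = 0.9983

0.9983


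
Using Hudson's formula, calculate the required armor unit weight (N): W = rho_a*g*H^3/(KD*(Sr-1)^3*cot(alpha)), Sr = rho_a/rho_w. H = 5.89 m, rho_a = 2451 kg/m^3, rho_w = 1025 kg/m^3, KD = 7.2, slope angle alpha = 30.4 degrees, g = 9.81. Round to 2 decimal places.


Sr = rho_a / rho_w = 2451 / 1025 = 2.391220
(Sr - 1) = 1.391220
(Sr - 1)^3 = 2.692694
cot(30.4) = 1 / tan(30.4) = 1 / 0.586697 = 1.704459
Numerator = 2451 * 9.81 * 5.89^3 = 4913129.4049
Denominator = 7.2 * 2.692694 * 1.704459 = 33.045016
W = 4913129.4049 / 33.045016
W = 148679.89 N

148679.89


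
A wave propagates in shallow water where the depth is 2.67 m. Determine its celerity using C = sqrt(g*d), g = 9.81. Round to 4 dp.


Using the shallow-water approximation:
C = sqrt(g * d) = sqrt(9.81 * 2.67)
C = sqrt(26.1927)
C = 5.1179 m/s

5.1179


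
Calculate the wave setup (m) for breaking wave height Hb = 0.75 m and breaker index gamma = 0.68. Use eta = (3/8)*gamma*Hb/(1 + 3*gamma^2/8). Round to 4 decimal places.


eta = (3/8) * gamma * Hb / (1 + 3*gamma^2/8)
Numerator = (3/8) * 0.68 * 0.75 = 0.191250
Denominator = 1 + 3*0.68^2/8 = 1 + 0.173400 = 1.173400
eta = 0.191250 / 1.173400
eta = 0.1630 m

0.1630


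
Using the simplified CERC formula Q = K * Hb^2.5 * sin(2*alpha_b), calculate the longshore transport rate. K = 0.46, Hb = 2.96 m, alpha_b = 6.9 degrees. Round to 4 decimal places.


Q = K * Hb^2.5 * sin(2 * alpha_b)
Hb^2.5 = 2.96^2.5 = 15.074027
sin(2 * 6.9) = sin(13.8) = 0.238533
Q = 0.46 * 15.074027 * 0.238533
Q = 1.6540 m^3/s

1.6540


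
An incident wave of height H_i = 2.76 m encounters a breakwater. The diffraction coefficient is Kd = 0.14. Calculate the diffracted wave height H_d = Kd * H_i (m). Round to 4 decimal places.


H_d = Kd * H_i
H_d = 0.14 * 2.76
H_d = 0.3864 m

0.3864


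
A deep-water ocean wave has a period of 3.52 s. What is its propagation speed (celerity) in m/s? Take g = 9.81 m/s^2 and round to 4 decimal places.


We use the deep-water celerity formula:
C = g * T / (2 * pi)
C = 9.81 * 3.52 / (2 * 3.14159...)
C = 34.531200 / 6.283185
C = 5.4958 m/s

5.4958


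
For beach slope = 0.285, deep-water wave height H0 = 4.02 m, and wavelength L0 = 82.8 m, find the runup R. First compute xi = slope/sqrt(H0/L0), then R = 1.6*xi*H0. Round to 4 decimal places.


xi = slope / sqrt(H0/L0)
H0/L0 = 4.02/82.8 = 0.048551
sqrt(0.048551) = 0.220342
xi = 0.285 / 0.220342 = 1.293442
R = 1.6 * xi * H0 = 1.6 * 1.293442 * 4.02
R = 8.3194 m

8.3194


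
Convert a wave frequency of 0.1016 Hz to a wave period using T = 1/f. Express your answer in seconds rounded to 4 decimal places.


T = 1 / f
T = 1 / 0.1016
T = 9.8425 s

9.8425


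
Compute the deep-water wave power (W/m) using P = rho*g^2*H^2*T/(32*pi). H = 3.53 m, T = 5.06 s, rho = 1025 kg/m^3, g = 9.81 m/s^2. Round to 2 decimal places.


P = rho * g^2 * H^2 * T / (32 * pi)
P = 1025 * 9.81^2 * 3.53^2 * 5.06 / (32 * pi)
P = 1025 * 96.2361 * 12.4609 * 5.06 / 100.53096
P = 61867.41 W/m

61867.41


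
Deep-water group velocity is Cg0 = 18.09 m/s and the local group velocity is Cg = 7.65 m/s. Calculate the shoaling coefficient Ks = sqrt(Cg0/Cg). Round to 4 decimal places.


Ks = sqrt(Cg0 / Cg)
Ks = sqrt(18.09 / 7.65)
Ks = sqrt(2.3647)
Ks = 1.5378

1.5378


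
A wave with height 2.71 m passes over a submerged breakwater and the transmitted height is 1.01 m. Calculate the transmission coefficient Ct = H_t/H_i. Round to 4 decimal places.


Ct = H_t / H_i
Ct = 1.01 / 2.71
Ct = 0.3727

0.3727


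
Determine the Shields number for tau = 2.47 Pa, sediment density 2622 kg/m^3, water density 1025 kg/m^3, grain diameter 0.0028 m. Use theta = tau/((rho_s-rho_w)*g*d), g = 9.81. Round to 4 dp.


theta = tau / ((rho_s - rho_w) * g * d)
rho_s - rho_w = 2622 - 1025 = 1597
Denominator = 1597 * 9.81 * 0.0028 = 43.866396
theta = 2.47 / 43.866396
theta = 0.0563

0.0563


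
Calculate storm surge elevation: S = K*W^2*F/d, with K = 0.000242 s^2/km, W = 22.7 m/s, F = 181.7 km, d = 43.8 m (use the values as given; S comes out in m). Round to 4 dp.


S = K * W^2 * F / d
W^2 = 22.7^2 = 515.29
S = 0.000242 * 515.29 * 181.7 / 43.8
Numerator = 0.000242 * 515.29 * 181.7 = 22.658023
S = 22.658023 / 43.8 = 0.5173 m

0.5173


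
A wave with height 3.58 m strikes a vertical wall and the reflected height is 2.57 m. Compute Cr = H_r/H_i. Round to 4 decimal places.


Cr = H_r / H_i
Cr = 2.57 / 3.58
Cr = 0.7179

0.7179


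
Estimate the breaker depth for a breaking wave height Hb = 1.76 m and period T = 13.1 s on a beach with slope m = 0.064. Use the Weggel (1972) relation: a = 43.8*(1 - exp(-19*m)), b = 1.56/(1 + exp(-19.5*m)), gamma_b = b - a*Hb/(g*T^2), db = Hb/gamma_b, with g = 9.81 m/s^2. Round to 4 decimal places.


a = 43.8 * (1 - exp(-19 * m))
exp(-19 * 0.064) = exp(-1.2160) = 0.296413
a = 43.8 * (1 - 0.296413) = 30.817091
b = 1.56 / (1 + exp(-19.5 * m))
exp(-19.5 * 0.064) = exp(-1.2480) = 0.287078
b = 1.56 / (1 + 0.287078) = 1.212047
Hb / (g * T^2) = 1.76 / (9.81 * 13.1^2) = 1.76 / 1683.4941 = 0.00104544
gamma_b = b - a * Hb/(g*T^2) = 1.212047 - 30.817091 * 0.00104544 = 1.179830
db = Hb / gamma_b = 1.76 / 1.179830
db = 1.4917 m

1.4917


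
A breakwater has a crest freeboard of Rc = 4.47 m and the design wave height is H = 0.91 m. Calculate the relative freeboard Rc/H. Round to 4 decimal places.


Relative freeboard = Rc / H
= 4.47 / 0.91
= 4.9121

4.9121


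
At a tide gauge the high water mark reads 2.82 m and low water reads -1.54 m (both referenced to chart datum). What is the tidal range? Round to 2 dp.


Tidal range = High water - Low water
Tidal range = 2.82 - (-1.54)
Tidal range = 4.36 m

4.36


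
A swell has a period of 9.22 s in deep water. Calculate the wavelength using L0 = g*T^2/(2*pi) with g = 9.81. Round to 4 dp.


L0 = g * T^2 / (2 * pi)
L0 = 9.81 * 9.22^2 / (2 * pi)
L0 = 9.81 * 85.0084 / 6.28319
L0 = 833.9324 / 6.28319
L0 = 132.7245 m

132.7245


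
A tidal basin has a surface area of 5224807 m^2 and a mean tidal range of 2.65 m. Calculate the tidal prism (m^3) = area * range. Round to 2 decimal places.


Tidal prism = Area * Tidal range
P = 5224807 * 2.65
P = 13845738.55 m^3

13845738.55


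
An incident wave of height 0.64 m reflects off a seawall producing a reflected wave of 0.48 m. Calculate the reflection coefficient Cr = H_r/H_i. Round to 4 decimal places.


Cr = H_r / H_i
Cr = 0.48 / 0.64
Cr = 0.7500

0.7500


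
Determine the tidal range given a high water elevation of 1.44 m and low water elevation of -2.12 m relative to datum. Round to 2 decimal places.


Tidal range = High water - Low water
Tidal range = 1.44 - (-2.12)
Tidal range = 3.56 m

3.56


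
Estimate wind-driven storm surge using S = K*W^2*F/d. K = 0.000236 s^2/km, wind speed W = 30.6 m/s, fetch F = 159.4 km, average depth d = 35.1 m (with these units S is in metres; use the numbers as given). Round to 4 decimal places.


S = K * W^2 * F / d
W^2 = 30.6^2 = 936.36
S = 0.000236 * 936.36 * 159.4 / 35.1
Numerator = 0.000236 * 936.36 * 159.4 = 35.224365
S = 35.224365 / 35.1 = 1.0035 m

1.0035


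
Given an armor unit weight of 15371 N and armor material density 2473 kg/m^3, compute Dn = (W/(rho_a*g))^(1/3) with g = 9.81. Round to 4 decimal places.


V = W / (rho_a * g)
V = 15371 / (2473 * 9.81)
V = 15371 / 24260.13
V = 0.633591 m^3
Dn = V^(1/3) = 0.633591^(1/3)
Dn = 0.8589 m

0.8589


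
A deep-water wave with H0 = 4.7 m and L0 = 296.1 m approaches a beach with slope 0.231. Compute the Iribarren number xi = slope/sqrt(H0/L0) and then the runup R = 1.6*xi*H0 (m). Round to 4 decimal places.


xi = slope / sqrt(H0/L0)
H0/L0 = 4.7/296.1 = 0.015873
sqrt(0.015873) = 0.125988
xi = 0.231 / 0.125988 = 1.833506
R = 1.6 * xi * H0 = 1.6 * 1.833506 * 4.7
R = 13.7880 m

13.7880


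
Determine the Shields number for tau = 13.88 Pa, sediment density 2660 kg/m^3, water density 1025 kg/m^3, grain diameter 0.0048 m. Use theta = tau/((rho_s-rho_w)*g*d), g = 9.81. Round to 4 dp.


theta = tau / ((rho_s - rho_w) * g * d)
rho_s - rho_w = 2660 - 1025 = 1635
Denominator = 1635 * 9.81 * 0.0048 = 76.988880
theta = 13.88 / 76.988880
theta = 0.1803

0.1803


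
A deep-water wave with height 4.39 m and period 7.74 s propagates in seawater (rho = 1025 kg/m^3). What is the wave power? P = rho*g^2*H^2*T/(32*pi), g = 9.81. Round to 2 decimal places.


P = rho * g^2 * H^2 * T / (32 * pi)
P = 1025 * 9.81^2 * 4.39^2 * 7.74 / (32 * pi)
P = 1025 * 96.2361 * 19.2721 * 7.74 / 100.53096
P = 146363.25 W/m

146363.25


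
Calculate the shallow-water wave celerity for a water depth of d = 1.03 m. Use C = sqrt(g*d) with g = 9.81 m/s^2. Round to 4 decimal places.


Using the shallow-water approximation:
C = sqrt(g * d) = sqrt(9.81 * 1.03)
C = sqrt(10.1043)
C = 3.1787 m/s

3.1787


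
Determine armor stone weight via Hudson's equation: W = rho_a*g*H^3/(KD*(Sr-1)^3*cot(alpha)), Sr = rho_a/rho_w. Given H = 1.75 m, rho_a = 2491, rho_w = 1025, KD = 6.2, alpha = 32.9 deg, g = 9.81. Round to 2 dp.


Sr = rho_a / rho_w = 2491 / 1025 = 2.430244
(Sr - 1) = 1.430244
(Sr - 1)^3 = 2.925704
cot(32.9) = 1 / tan(32.9) = 1 / 0.646929 = 1.545765
Numerator = 2491 * 9.81 * 1.75^3 = 130965.4927
Denominator = 6.2 * 2.925704 * 1.545765 = 28.039184
W = 130965.4927 / 28.039184
W = 4670.80 N

4670.80


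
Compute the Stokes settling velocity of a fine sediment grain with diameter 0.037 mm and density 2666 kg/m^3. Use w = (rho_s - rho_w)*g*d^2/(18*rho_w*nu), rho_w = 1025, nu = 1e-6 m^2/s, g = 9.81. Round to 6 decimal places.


w = (rho_s - rho_w) * g * d^2 / (18 * rho_w * nu)
d = 0.037 mm = 0.000037 m
rho_s - rho_w = 2666 - 1025 = 1641
Numerator = 1641 * 9.81 * (0.000037)^2 = 0.000022038449
Denominator = 18 * 1025 * 1e-6 = 0.018450
w = 0.001194 m/s

0.001194


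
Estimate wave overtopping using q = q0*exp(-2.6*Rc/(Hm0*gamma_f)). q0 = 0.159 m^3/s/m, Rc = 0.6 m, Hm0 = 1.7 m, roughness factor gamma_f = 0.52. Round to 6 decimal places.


q = q0 * exp(-2.6 * Rc / (Hm0 * gamma_f))
Exponent = -2.6 * 0.6 / (1.7 * 0.52)
= -2.6 * 0.6 / 0.8840
= -1.764706
exp(-1.764706) = 0.171237
q = 0.159 * 0.171237
q = 0.027227 m^3/s/m

0.027227


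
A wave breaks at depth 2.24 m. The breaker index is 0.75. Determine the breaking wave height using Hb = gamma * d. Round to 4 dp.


Hb = gamma * d
Hb = 0.75 * 2.24
Hb = 1.6800 m

1.6800


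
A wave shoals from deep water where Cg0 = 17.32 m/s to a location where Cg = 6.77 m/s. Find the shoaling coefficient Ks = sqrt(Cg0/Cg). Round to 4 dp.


Ks = sqrt(Cg0 / Cg)
Ks = sqrt(17.32 / 6.77)
Ks = sqrt(2.5583)
Ks = 1.5995

1.5995


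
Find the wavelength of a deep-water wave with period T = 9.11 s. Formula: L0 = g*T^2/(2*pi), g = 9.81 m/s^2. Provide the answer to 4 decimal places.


L0 = g * T^2 / (2 * pi)
L0 = 9.81 * 9.11^2 / (2 * pi)
L0 = 9.81 * 82.9921 / 6.28319
L0 = 814.1525 / 6.28319
L0 = 129.5764 m

129.5764


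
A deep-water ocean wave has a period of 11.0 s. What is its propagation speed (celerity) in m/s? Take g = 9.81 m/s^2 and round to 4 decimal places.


We use the deep-water celerity formula:
C = g * T / (2 * pi)
C = 9.81 * 11.0 / (2 * 3.14159...)
C = 107.910000 / 6.283185
C = 17.1744 m/s

17.1744


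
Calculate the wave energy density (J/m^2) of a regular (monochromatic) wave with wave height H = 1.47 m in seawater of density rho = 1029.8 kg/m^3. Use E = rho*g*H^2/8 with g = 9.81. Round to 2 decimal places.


E = (1/8) * rho * g * H^2
E = (1/8) * 1029.8 * 9.81 * 1.47^2
E = 0.125 * 1029.8 * 9.81 * 2.1609
E = 2728.77 J/m^2

2728.77


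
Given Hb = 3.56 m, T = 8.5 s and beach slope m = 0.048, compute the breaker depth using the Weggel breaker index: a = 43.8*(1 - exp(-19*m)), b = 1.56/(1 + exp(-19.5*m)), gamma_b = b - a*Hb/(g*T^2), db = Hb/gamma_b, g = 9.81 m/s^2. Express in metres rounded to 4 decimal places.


a = 43.8 * (1 - exp(-19 * m))
exp(-19 * 0.048) = exp(-0.9120) = 0.401720
a = 43.8 * (1 - 0.401720) = 26.204665
b = 1.56 / (1 + exp(-19.5 * m))
exp(-19.5 * 0.048) = exp(-0.9360) = 0.392193
b = 1.56 / (1 + 0.392193) = 1.120534
Hb / (g * T^2) = 3.56 / (9.81 * 8.5^2) = 3.56 / 708.7725 = 0.00502277
gamma_b = b - a * Hb/(g*T^2) = 1.120534 - 26.204665 * 0.00502277 = 0.988914
db = Hb / gamma_b = 3.56 / 0.988914
db = 3.5999 m

3.5999


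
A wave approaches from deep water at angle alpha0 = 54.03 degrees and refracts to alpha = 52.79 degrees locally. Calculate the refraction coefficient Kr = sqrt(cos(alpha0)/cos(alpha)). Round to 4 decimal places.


Kr = sqrt(cos(alpha0) / cos(alpha))
cos(54.03) = 0.587362
cos(52.79) = 0.604738
Kr = sqrt(0.587362 / 0.604738)
Kr = sqrt(0.971266)
Kr = 0.9855

0.9855


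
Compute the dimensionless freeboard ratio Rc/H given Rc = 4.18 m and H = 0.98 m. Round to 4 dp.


Relative freeboard = Rc / H
= 4.18 / 0.98
= 4.2653

4.2653


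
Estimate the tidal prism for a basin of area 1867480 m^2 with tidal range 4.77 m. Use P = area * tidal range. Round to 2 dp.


Tidal prism = Area * Tidal range
P = 1867480 * 4.77
P = 8907879.60 m^3

8907879.60


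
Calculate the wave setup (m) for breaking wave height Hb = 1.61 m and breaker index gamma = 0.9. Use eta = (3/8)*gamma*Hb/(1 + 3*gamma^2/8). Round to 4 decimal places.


eta = (3/8) * gamma * Hb / (1 + 3*gamma^2/8)
Numerator = (3/8) * 0.9 * 1.61 = 0.543375
Denominator = 1 + 3*0.9^2/8 = 1 + 0.303750 = 1.303750
eta = 0.543375 / 1.303750
eta = 0.4168 m

0.4168


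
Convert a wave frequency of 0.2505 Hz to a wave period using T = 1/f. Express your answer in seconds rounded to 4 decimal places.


T = 1 / f
T = 1 / 0.2505
T = 3.9920 s

3.9920


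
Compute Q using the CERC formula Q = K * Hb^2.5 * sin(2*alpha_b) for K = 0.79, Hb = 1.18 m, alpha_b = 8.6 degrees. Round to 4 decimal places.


Q = K * Hb^2.5 * sin(2 * alpha_b)
Hb^2.5 = 1.18^2.5 = 1.512534
sin(2 * 8.6) = sin(17.2) = 0.295708
Q = 0.79 * 1.512534 * 0.295708
Q = 0.3533 m^3/s

0.3533


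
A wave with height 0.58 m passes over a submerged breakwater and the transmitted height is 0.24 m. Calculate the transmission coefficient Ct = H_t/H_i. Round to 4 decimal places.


Ct = H_t / H_i
Ct = 0.24 / 0.58
Ct = 0.4138

0.4138


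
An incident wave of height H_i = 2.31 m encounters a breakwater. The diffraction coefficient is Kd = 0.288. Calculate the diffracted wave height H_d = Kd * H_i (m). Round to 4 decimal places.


H_d = Kd * H_i
H_d = 0.288 * 2.31
H_d = 0.6653 m

0.6653


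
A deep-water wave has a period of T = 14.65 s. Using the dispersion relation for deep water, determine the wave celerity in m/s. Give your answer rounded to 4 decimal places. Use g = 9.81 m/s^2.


We use the deep-water celerity formula:
C = g * T / (2 * pi)
C = 9.81 * 14.65 / (2 * 3.14159...)
C = 143.716500 / 6.283185
C = 22.8732 m/s

22.8732


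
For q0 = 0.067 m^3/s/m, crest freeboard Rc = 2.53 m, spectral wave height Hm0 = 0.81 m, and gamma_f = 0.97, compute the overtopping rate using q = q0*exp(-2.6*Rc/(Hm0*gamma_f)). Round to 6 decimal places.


q = q0 * exp(-2.6 * Rc / (Hm0 * gamma_f))
Exponent = -2.6 * 2.53 / (0.81 * 0.97)
= -2.6 * 2.53 / 0.7857
= -8.372152
exp(-8.372152) = 0.000231
q = 0.067 * 0.000231
q = 0.000015 m^3/s/m

0.000015


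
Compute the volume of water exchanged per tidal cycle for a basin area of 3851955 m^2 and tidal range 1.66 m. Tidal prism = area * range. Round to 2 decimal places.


Tidal prism = Area * Tidal range
P = 3851955 * 1.66
P = 6394245.30 m^3

6394245.30


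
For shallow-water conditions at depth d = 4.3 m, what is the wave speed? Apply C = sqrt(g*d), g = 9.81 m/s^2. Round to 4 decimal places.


Using the shallow-water approximation:
C = sqrt(g * d) = sqrt(9.81 * 4.3)
C = sqrt(42.1830)
C = 6.4948 m/s

6.4948


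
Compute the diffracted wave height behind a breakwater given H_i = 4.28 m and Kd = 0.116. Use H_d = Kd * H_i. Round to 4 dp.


H_d = Kd * H_i
H_d = 0.116 * 4.28
H_d = 0.4965 m

0.4965


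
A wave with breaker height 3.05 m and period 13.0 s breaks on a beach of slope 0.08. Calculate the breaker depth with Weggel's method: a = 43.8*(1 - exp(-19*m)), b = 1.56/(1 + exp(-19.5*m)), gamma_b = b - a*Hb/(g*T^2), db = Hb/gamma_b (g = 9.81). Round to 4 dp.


a = 43.8 * (1 - exp(-19 * m))
exp(-19 * 0.08) = exp(-1.5200) = 0.218712
a = 43.8 * (1 - 0.218712) = 34.220419
b = 1.56 / (1 + exp(-19.5 * m))
exp(-19.5 * 0.08) = exp(-1.5600) = 0.210136
b = 1.56 / (1 + 0.210136) = 1.289111
Hb / (g * T^2) = 3.05 / (9.81 * 13.0^2) = 3.05 / 1657.8900 = 0.00183969
gamma_b = b - a * Hb/(g*T^2) = 1.289111 - 34.220419 * 0.00183969 = 1.226156
db = Hb / gamma_b = 3.05 / 1.226156
db = 2.4874 m

2.4874


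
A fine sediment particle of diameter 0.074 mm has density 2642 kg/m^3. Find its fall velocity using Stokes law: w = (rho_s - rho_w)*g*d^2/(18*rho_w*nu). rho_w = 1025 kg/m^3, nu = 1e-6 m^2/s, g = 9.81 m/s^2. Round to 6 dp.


w = (rho_s - rho_w) * g * d^2 / (18 * rho_w * nu)
d = 0.074 mm = 0.000074 m
rho_s - rho_w = 2642 - 1025 = 1617
Numerator = 1617 * 9.81 * (0.000074)^2 = 0.000086864529
Denominator = 18 * 1025 * 1e-6 = 0.018450
w = 0.004708 m/s

0.004708


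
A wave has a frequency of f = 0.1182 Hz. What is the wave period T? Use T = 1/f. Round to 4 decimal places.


T = 1 / f
T = 1 / 0.1182
T = 8.4602 s

8.4602


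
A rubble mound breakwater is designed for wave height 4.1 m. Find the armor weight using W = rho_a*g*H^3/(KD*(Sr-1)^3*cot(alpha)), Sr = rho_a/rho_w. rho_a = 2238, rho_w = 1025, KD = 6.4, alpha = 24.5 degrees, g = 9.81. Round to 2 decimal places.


Sr = rho_a / rho_w = 2238 / 1025 = 2.183415
(Sr - 1) = 1.183415
(Sr - 1)^3 = 1.657337
cot(24.5) = 1 / tan(24.5) = 1 / 0.455726 = 2.194300
Numerator = 2238 * 9.81 * 4.1^3 = 1513145.3924
Denominator = 6.4 * 1.657337 * 2.194300 = 23.274841
W = 1513145.3924 / 23.274841
W = 65012.06 N

65012.06


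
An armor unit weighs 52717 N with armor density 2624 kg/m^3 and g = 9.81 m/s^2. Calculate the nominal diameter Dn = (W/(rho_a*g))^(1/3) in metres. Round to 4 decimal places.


V = W / (rho_a * g)
V = 52717 / (2624 * 9.81)
V = 52717 / 25741.44
V = 2.047943 m^3
Dn = V^(1/3) = 2.047943^(1/3)
Dn = 1.2699 m

1.2699


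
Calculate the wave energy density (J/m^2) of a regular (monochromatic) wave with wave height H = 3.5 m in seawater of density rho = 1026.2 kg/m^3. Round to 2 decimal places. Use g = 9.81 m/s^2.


E = (1/8) * rho * g * H^2
E = (1/8) * 1026.2 * 9.81 * 3.5^2
E = 0.125 * 1026.2 * 9.81 * 12.2500
E = 15415.13 J/m^2

15415.13


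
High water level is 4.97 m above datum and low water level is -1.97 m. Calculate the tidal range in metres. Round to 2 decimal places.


Tidal range = High water - Low water
Tidal range = 4.97 - (-1.97)
Tidal range = 6.94 m

6.94


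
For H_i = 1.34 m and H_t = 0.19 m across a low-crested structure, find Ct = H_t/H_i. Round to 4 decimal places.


Ct = H_t / H_i
Ct = 0.19 / 1.34
Ct = 0.1418

0.1418


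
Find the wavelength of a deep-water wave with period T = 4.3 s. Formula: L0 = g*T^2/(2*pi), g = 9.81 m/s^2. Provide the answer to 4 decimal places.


L0 = g * T^2 / (2 * pi)
L0 = 9.81 * 4.3^2 / (2 * pi)
L0 = 9.81 * 18.4900 / 6.28319
L0 = 181.3869 / 6.28319
L0 = 28.8686 m

28.8686


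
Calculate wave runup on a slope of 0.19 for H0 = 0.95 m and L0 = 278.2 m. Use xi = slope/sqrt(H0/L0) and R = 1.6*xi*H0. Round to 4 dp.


xi = slope / sqrt(H0/L0)
H0/L0 = 0.95/278.2 = 0.003415
sqrt(0.003415) = 0.058436
xi = 0.19 / 0.058436 = 3.251400
R = 1.6 * xi * H0 = 1.6 * 3.251400 * 0.95
R = 4.9421 m

4.9421


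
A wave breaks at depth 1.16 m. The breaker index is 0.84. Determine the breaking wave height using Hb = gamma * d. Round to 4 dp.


Hb = gamma * d
Hb = 0.84 * 1.16
Hb = 0.9744 m

0.9744


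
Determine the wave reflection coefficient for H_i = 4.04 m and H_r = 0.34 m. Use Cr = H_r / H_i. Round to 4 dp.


Cr = H_r / H_i
Cr = 0.34 / 4.04
Cr = 0.0842

0.0842


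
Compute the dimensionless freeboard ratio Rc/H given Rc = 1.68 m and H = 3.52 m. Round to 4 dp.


Relative freeboard = Rc / H
= 1.68 / 3.52
= 0.4773

0.4773


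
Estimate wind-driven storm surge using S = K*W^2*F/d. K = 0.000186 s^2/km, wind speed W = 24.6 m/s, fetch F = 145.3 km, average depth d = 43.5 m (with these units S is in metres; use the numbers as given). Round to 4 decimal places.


S = K * W^2 * F / d
W^2 = 24.6^2 = 605.16
S = 0.000186 * 605.16 * 145.3 / 43.5
Numerator = 0.000186 * 605.16 * 145.3 = 16.354933
S = 16.354933 / 43.5 = 0.3760 m

0.3760


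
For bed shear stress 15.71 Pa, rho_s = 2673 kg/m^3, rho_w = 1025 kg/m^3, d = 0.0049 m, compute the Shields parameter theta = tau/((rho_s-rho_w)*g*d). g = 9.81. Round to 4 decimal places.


theta = tau / ((rho_s - rho_w) * g * d)
rho_s - rho_w = 2673 - 1025 = 1648
Denominator = 1648 * 9.81 * 0.0049 = 79.217712
theta = 15.71 / 79.217712
theta = 0.1983

0.1983


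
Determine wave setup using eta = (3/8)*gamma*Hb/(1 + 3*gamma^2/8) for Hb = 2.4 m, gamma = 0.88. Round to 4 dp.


eta = (3/8) * gamma * Hb / (1 + 3*gamma^2/8)
Numerator = (3/8) * 0.88 * 2.4 = 0.792000
Denominator = 1 + 3*0.88^2/8 = 1 + 0.290400 = 1.290400
eta = 0.792000 / 1.290400
eta = 0.6138 m

0.6138


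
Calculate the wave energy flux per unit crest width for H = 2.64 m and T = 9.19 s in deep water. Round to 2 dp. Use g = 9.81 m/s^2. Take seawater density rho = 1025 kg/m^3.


P = rho * g^2 * H^2 * T / (32 * pi)
P = 1025 * 9.81^2 * 2.64^2 * 9.19 / (32 * pi)
P = 1025 * 96.2361 * 6.9696 * 9.19 / 100.53096
P = 62847.12 W/m

62847.12


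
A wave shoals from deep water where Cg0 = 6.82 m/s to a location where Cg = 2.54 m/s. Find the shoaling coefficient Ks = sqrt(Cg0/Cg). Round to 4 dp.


Ks = sqrt(Cg0 / Cg)
Ks = sqrt(6.82 / 2.54)
Ks = sqrt(2.6850)
Ks = 1.6386

1.6386


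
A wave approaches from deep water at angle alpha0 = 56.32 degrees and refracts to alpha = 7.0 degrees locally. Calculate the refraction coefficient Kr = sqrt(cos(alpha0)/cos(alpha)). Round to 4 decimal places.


Kr = sqrt(cos(alpha0) / cos(alpha))
cos(56.32) = 0.554554
cos(7.0) = 0.992546
Kr = sqrt(0.554554 / 0.992546)
Kr = sqrt(0.558719)
Kr = 0.7475

0.7475
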